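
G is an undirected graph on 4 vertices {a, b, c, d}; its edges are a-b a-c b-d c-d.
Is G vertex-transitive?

G is 2-regular and connected on 4 vertices, i.e. the cycle C_4. The automorphisms of the 4-cycle are exactly the symmetries of a regular 4-gon: the dihedral group D_4, |D_4| = 8. Under this action every vertex can be carried to every other, so G is vertex-transitive.

Yes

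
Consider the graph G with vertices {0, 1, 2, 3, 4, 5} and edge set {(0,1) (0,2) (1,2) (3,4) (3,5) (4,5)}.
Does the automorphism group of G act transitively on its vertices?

Yes

G has two connected components, {0, 1, 2} and {3, 4, 5}; each is 2-regular, so G = C_3 ⊔ C_3. Aut of a disjoint union of two copies of C_3 is the wreath product D_3 ≀ Z_2, of order 2·6² = 72. Under this action every vertex can be carried to every other, so G is vertex-transitive.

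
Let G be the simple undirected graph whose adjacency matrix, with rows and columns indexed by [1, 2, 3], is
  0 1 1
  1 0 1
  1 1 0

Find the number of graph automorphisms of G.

6

Every vertex has degree 2, so G is the complete graph K_3. Any permutation of the 3 vertices preserves K_3, so Aut(K_3) = S_3 of order 3! = 6.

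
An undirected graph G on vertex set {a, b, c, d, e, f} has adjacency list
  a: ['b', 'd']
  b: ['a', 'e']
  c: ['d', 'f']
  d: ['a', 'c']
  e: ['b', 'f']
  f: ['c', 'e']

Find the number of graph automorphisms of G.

12

Every vertex has degree 2 and the graph is connected, so G is the 6-cycle C_6. C_6 has 6 rotations and 6 reflections, so Aut(C_6) ≅ D_6 of order 12.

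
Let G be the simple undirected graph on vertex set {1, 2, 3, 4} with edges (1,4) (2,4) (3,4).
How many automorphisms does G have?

6

Vertex 4 has degree 3 and every other vertex has degree 1, so G is the star K_{1,3} with centre 4. Any automorphism fixes the centre and permutes the 3 leaves freely, so Aut(G) ≅ S_3 of order 3! = 6.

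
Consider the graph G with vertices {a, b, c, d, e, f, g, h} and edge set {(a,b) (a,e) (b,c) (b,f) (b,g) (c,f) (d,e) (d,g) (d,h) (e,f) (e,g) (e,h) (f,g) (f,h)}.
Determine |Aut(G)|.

The degree sequence is [2, 4, 2, 3, 5, 5, 4, 3]. Checking the degree-preserving permutations of the vertex set shows that none except the identity preserves every edge, so Aut(G) is trivial.

1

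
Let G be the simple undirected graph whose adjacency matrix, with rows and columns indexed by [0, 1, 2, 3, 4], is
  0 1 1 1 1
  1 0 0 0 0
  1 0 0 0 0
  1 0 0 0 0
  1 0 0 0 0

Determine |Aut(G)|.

Vertex 0 has degree 4 and every other vertex has degree 1, so G is the star K_{1,4} with centre 0. The 4 leaves are pairwise interchangeable while the centre is fixed, giving Aut(G) = S_4.

24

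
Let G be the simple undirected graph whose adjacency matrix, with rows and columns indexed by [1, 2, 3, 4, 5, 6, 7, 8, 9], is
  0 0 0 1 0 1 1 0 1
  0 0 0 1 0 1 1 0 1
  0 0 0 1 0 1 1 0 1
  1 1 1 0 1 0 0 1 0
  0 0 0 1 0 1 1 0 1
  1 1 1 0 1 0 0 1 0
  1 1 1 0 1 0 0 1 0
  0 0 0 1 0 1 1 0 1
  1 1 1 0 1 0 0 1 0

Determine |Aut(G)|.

2880

The vertices split by degree into {4, 6, 7, 9} (degree 5) and {1, 2, 3, 5, 8} (degree 4); every edge runs between the two parts, so G is the complete bipartite graph K_{4,5}. The parts have unequal sizes, so no automorphism swaps them; each part is permuted independently, giving S_4 × S_5 of order 4!·5! = 2880.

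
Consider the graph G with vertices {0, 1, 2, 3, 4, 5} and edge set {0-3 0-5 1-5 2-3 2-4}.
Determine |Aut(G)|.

2

The degree sequence is [2, 1, 2, 2, 1, 2]; the two degree-1 vertices 1 and 4 are the ends of a path, so G = P_6. A path has exactly one nontrivial symmetry — reversal — giving Aut(G) of order 2.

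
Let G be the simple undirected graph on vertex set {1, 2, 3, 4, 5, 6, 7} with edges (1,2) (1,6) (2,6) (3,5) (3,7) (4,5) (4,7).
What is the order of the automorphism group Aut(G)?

48

G has two connected components, {3, 4, 5, 7} and {1, 2, 6}; each is 2-regular, so G = C_4 ⊔ C_3. The components are non-isomorphic (different sizes), so Aut(G) = Aut(C_4) × Aut(C_3) = D_4 × D_3 of order 8·6 = 48.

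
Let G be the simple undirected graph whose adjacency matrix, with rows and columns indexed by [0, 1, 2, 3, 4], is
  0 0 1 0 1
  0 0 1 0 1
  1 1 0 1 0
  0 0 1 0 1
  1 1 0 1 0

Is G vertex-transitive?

No

Automorphisms preserve degree, but G has vertices of degree 2 and vertices of degree 3; no automorphism maps one to the other, so G is not vertex-transitive.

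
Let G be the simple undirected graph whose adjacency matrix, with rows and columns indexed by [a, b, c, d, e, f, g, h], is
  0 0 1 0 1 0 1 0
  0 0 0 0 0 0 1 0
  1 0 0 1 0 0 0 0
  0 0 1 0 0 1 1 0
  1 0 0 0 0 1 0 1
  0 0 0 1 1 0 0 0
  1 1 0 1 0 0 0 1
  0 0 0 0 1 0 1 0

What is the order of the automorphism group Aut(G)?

The degree sequence is [3, 1, 2, 3, 3, 2, 4, 2]. Checking the degree-preserving permutations of the vertex set shows that none except the identity preserves every edge, so Aut(G) is trivial.

1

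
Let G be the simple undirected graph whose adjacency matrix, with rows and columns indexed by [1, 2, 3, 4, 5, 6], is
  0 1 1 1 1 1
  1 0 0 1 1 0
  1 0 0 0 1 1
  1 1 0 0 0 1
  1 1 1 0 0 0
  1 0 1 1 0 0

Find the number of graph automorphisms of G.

Vertex 1 is the unique vertex of degree 5; the remaining 5 vertices each have degree 3 and induce a cycle, so G is the wheel on 6 vertices with hub 1. Every automorphism fixes the hub and acts on the rim 5-cycle, so Aut(G) ≅ Aut(C_5) = D_5 of order 10.

10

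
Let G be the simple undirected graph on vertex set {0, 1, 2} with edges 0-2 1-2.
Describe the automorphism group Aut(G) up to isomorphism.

The degree sequence is [1, 1, 2]; the two degree-1 vertices 0 and 1 are the ends of a path, so G = P_3. The only nontrivial automorphism of a path is the end-to-end reflection, so Aut(G) ≅ Z_2.

Z_2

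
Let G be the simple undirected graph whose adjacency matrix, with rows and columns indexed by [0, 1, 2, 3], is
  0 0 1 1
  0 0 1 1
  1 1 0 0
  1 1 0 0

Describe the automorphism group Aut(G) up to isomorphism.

G is 2-regular and connected on 4 vertices, i.e. the cycle C_4. C_4 has 4 rotations and 4 reflections, so Aut(C_4) ≅ D_4 of order 8.

the dihedral group of order 8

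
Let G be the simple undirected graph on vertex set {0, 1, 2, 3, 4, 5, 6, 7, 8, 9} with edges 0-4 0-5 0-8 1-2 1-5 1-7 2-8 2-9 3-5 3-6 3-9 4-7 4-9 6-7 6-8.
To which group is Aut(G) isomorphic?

G is 3-regular on 10 vertices with no triangles and no 4-cycles (girth 5): this is the Petersen graph. Viewing the Petersen graph as the Kneser graph K(5,2) — vertices are 2-subsets of {1,…,5}, edges join disjoint pairs — its automorphisms are exactly the permutations of the 5-element set, so Aut ≅ S_5 of order 120.

S_5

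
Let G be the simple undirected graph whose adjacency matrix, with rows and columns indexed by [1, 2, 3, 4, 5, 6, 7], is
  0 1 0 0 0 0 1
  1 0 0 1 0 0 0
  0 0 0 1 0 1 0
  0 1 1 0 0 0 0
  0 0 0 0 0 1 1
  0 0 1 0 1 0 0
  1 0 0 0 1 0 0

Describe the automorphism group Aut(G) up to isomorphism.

the dihedral group of order 14

G is 2-regular and connected on 7 vertices, i.e. the cycle C_7. The automorphisms of the 7-cycle are exactly the symmetries of a regular 7-gon: the dihedral group D_7, |D_7| = 14.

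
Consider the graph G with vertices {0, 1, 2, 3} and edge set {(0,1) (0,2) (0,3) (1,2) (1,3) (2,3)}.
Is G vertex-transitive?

Yes

Every vertex has degree 3, so G is the complete graph K_4. Every bijection on the vertex set is an automorphism of K_4; hence Aut(K_4) ≅ S_4, order 24. This group acts transitively on the 4 vertices.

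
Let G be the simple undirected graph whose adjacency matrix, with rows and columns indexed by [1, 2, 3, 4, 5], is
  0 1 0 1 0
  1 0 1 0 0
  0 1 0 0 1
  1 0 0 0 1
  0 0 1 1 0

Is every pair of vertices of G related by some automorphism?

Yes

Every vertex has degree 2 and the graph is connected, so G is the 5-cycle C_5. The automorphisms of the 5-cycle are exactly the symmetries of a regular 5-gon: the dihedral group D_5, |D_5| = 10. This group acts transitively on the 5 vertices.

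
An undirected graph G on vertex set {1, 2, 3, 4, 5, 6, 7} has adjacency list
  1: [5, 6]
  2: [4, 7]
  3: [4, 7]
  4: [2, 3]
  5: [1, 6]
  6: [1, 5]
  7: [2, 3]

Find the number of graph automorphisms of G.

48

G has two connected components, {2, 3, 4, 7} and {1, 5, 6}; each is 2-regular, so G = C_4 ⊔ C_3. No automorphism exchanges components of different sizes, hence Aut(G) is the direct product D_3 × D_4, order 48.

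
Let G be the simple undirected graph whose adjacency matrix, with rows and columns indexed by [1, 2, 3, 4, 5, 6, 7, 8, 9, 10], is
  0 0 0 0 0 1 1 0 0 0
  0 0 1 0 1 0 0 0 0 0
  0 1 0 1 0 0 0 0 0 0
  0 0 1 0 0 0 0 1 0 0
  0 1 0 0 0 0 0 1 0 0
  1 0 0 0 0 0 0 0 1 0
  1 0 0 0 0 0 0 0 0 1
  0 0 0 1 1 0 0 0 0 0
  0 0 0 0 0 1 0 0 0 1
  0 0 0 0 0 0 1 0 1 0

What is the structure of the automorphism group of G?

G has two connected components, {1, 6, 7, 9, 10} and {2, 3, 4, 5, 8}; each is 2-regular, so G = C_5 ⊔ C_5. With two isomorphic components, Aut(G) = Aut(C_5) ≀ S_2 = (D_5 × D_5) ⋊ Z_2: permute each cycle by D_5, then optionally swap the two cycles. Order 2·(2·5)² = 200.

D_5 ≀ Z_2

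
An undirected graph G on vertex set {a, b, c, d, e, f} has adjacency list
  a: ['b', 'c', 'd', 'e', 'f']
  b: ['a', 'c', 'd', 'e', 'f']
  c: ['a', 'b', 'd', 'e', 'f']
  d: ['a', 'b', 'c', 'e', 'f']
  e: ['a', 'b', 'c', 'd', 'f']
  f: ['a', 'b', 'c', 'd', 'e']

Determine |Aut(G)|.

720

Every vertex has degree 5, so G is the complete graph K_6. Every bijection on the vertex set is an automorphism of K_6; hence Aut(K_6) ≅ S_6, order 720.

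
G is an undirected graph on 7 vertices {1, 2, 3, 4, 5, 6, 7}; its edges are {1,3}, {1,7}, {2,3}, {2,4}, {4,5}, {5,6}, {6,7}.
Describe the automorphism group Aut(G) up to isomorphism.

G is 2-regular and connected on 7 vertices, i.e. the cycle C_7. C_7 has 7 rotations and 7 reflections, so Aut(C_7) ≅ D_7 of order 14.

D_7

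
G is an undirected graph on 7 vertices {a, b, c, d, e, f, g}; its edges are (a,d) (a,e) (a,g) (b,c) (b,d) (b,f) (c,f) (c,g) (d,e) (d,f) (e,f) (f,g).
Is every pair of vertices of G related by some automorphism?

No

Vertex d is the only vertex of degree 4, so every automorphism fixes it; G is not vertex-transitive.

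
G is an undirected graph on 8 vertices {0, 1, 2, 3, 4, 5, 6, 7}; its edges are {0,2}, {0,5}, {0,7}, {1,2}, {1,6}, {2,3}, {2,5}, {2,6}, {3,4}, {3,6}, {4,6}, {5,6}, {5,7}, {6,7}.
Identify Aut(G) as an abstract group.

Degrees alone do not determine every vertex (e.g. 0 and 3 both have degree 3), but their neighbour-degree multisets differ: N(0) has degrees [3, 4, 5] while N(3) has degrees [2, 5, 6]. Repeating this refinement separates all vertices, so the only automorphism is the identity.

the trivial group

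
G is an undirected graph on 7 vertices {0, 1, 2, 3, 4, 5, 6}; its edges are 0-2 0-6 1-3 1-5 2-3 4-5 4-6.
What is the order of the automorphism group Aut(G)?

Every vertex has degree 2 and the graph is connected, so G is the 7-cycle C_7. The automorphisms of the 7-cycle are exactly the symmetries of a regular 7-gon: the dihedral group D_7, |D_7| = 14.

14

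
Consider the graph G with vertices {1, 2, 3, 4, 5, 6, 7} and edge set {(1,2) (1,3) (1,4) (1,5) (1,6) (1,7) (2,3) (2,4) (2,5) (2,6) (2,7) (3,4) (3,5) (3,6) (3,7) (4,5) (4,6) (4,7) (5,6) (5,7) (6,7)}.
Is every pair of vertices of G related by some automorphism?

Yes

All 7 vertices are pairwise adjacent: G = K_7. Any permutation of the 7 vertices preserves K_7, so Aut(K_7) = S_7 of order 7! = 5040. Under this action every vertex can be carried to every other, so G is vertex-transitive.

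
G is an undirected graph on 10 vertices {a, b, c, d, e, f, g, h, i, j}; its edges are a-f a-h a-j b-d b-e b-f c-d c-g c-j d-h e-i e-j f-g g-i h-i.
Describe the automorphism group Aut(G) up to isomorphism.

G is 3-regular on 10 vertices with no triangles and no 4-cycles (girth 5): this is the Petersen graph. Viewing the Petersen graph as the Kneser graph K(5,2) — vertices are 2-subsets of {1,…,5}, edges join disjoint pairs — its automorphisms are exactly the permutations of the 5-element set, so Aut ≅ S_5 of order 120.

S_5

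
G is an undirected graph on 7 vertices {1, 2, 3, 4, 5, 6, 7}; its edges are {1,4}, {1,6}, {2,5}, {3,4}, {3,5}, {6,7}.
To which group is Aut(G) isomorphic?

The degree sequence is [2, 1, 2, 2, 2, 2, 1]; the two degree-1 vertices 2 and 7 are the ends of a path, so G = P_7. A path has exactly one nontrivial symmetry — reversal — giving Aut(G) of order 2.

Z_2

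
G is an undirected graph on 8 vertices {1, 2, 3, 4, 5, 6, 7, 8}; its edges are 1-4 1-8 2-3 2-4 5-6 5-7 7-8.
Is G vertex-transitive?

No

Automorphisms preserve degree, but G has vertices of degree 1 and vertices of degree 2; no automorphism maps one to the other, so G is not vertex-transitive.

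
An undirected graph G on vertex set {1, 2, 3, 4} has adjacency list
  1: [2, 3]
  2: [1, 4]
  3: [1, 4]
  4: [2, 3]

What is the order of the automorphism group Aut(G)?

G is 2-regular and bipartite with parts {1, 4} and {2, 3} (each part is independent and every cross-pair is an edge), so G = K_{2,2}. Aut(K_{2,2}) is the wreath product S_2 ≀ Z_2: permute within each part, then optionally swap the parts; |Aut| = 2·(2!)² = 8.

8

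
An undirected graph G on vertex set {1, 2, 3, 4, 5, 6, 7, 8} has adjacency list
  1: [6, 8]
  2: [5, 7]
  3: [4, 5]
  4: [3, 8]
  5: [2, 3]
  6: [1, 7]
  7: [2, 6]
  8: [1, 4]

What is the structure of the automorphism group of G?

G is 2-regular and connected on 8 vertices, i.e. the cycle C_8. The automorphisms of the 8-cycle are exactly the symmetries of a regular 8-gon: the dihedral group D_8, |D_8| = 16.

D_8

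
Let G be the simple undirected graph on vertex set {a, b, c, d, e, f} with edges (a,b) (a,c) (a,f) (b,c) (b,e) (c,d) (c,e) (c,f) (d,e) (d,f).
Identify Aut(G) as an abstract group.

Vertex c is the unique vertex of degree 5; the remaining 5 vertices each have degree 3 and induce a cycle, so G is the wheel on 6 vertices with hub c. With the hub fixed, the remaining symmetry is that of the rim cycle C_5, giving the dihedral group D_5.

the dihedral group of order 10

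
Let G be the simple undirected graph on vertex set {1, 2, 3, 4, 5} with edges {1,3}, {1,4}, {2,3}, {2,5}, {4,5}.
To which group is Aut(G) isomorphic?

D_5

Every vertex has degree 2 and the graph is connected, so G is the 5-cycle C_5. C_5 has 5 rotations and 5 reflections, so Aut(C_5) ≅ D_5 of order 10.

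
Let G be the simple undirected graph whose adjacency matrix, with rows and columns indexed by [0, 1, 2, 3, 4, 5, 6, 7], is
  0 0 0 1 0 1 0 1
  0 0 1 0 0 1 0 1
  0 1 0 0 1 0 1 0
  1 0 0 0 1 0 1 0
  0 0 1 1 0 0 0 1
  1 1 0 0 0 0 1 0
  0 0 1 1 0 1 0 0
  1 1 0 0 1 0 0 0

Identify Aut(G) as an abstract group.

G is 3-regular and bipartite on 2^3 = 8 vertices with girth 4; it is the hypercube graph Q_3. Aut(Q_3) consists of the signed permutations of the 3 coordinate axes: 3! permutations times 2^3 sign flips, so |Aut| = 2^3·3! = 48.

the hyperoctahedral group B_3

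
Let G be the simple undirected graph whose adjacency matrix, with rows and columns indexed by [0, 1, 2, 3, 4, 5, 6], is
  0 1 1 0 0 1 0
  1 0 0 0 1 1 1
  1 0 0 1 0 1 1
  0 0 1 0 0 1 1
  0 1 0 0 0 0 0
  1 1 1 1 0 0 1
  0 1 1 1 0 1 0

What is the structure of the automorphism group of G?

The degree sequence is [3, 4, 4, 3, 1, 5, 4]. Checking the degree-preserving permutations of the vertex set shows that none except the identity preserves every edge, so Aut(G) is trivial.

{e}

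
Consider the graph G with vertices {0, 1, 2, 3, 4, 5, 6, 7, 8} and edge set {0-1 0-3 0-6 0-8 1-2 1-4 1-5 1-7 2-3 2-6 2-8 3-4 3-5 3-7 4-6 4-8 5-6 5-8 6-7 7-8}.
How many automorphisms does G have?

The vertices split by degree into {1, 3, 6, 8} (degree 5) and {0, 2, 4, 5, 7} (degree 4); every edge runs between the two parts, so G is the complete bipartite graph K_{4,5}. Automorphisms preserve the bipartition setwise (since the parts differ in size) and act as S_4 × S_5 within it; |Aut| = 2880.

2880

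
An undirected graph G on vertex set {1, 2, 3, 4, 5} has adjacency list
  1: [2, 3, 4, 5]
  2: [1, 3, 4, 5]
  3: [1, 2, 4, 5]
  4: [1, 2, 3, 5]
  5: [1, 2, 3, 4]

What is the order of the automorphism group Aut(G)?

120

All 5 vertices are pairwise adjacent: G = K_5. Every bijection on the vertex set is an automorphism of K_5; hence Aut(K_5) ≅ S_5, order 120.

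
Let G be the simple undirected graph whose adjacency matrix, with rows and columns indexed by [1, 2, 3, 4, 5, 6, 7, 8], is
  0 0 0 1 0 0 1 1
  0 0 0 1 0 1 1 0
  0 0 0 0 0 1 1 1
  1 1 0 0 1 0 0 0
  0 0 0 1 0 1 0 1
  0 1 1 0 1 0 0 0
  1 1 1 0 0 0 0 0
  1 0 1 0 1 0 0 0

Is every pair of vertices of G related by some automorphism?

G is 3-regular and bipartite on 2^3 = 8 vertices with girth 4; it is the hypercube graph Q_3. Aut(Q_3) consists of the signed permutations of the 3 coordinate axes: 3! permutations times 2^3 sign flips, so |Aut| = 2^3·3! = 48. Under this action every vertex can be carried to every other, so G is vertex-transitive.

Yes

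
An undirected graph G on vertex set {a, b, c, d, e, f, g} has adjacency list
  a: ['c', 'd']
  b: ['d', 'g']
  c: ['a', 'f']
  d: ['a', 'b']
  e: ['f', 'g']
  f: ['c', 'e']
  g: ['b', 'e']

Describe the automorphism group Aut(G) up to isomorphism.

Every vertex has degree 2 and the graph is connected, so G is the 7-cycle C_7. C_7 has 7 rotations and 7 reflections, so Aut(C_7) ≅ D_7 of order 14.

D_7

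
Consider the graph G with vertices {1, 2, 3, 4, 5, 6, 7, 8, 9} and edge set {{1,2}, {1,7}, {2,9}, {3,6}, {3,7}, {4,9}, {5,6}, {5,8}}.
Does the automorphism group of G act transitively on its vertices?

Automorphisms preserve degree, but G has vertices of degree 1 and vertices of degree 2; no automorphism maps one to the other, so G is not vertex-transitive.

No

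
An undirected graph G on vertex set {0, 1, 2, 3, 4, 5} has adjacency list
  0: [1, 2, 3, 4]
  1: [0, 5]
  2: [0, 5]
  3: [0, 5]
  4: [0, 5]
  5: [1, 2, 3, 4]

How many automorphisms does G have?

The vertices split by degree into {0, 5} (degree 4) and {1, 2, 3, 4} (degree 2); every edge runs between the two parts, so G is the complete bipartite graph K_{2,4}. Automorphisms preserve the bipartition setwise (since the parts differ in size) and act as S_2 × S_4 within it; |Aut| = 48.

48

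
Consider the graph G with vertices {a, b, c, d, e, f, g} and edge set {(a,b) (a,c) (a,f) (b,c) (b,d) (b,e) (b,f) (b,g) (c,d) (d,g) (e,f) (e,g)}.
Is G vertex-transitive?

Vertex b is the only vertex of degree 6, so every automorphism fixes it; G is not vertex-transitive.

No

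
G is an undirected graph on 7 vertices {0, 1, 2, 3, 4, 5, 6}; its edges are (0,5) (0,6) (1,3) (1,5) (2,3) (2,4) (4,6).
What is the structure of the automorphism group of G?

D_7

Every vertex has degree 2 and the graph is connected, so G is the 7-cycle C_7. C_7 has 7 rotations and 7 reflections, so Aut(C_7) ≅ D_7 of order 14.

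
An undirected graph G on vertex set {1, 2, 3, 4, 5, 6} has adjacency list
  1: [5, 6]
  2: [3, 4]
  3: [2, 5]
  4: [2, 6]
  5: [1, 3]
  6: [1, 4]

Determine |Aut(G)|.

12

Every vertex has degree 2 and the graph is connected, so G is the 6-cycle C_6. The automorphisms of the 6-cycle are exactly the symmetries of a regular 6-gon: the dihedral group D_6, |D_6| = 12.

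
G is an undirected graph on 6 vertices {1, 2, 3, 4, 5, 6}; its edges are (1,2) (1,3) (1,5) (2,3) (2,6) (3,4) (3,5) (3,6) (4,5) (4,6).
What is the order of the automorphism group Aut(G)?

Vertex 3 is the unique vertex of degree 5; the remaining 5 vertices each have degree 3 and induce a cycle, so G is the wheel on 6 vertices with hub 3. With the hub fixed, the remaining symmetry is that of the rim cycle C_5, giving the dihedral group D_5.

10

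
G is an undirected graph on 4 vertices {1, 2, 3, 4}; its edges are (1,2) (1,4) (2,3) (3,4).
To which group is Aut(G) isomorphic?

Every vertex has degree 2 and the graph is connected, so G is the 4-cycle C_4. The automorphisms of the 4-cycle are exactly the symmetries of a regular 4-gon: the dihedral group D_4, |D_4| = 8.

D_4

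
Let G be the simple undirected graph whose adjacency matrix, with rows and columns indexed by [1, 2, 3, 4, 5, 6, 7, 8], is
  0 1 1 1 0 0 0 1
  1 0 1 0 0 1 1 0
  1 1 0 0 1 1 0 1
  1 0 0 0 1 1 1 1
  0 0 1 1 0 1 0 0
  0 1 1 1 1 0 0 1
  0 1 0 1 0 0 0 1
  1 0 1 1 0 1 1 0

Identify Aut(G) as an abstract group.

the trivial group

The degree sequence is [4, 4, 5, 5, 3, 5, 3, 5]. Checking the degree-preserving permutations of the vertex set shows that none except the identity preserves every edge, so Aut(G) is trivial.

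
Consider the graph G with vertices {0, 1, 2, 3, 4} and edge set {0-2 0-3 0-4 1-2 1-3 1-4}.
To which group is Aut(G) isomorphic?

S_3 × S_2

The vertices split by degree into {0, 1} (degree 3) and {2, 3, 4} (degree 2); every edge runs between the two parts, so G is the complete bipartite graph K_{2,3}. The parts have unequal sizes, so no automorphism swaps them; each part is permuted independently, giving S_3 × S_2 of order 3!·2! = 12.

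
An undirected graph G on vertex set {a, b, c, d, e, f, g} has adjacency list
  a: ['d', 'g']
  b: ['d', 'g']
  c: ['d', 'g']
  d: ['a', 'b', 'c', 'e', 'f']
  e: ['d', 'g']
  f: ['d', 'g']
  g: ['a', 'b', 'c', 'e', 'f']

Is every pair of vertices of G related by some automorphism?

Automorphisms preserve degree, but G has vertices of degree 2 and vertices of degree 5; no automorphism maps one to the other, so G is not vertex-transitive.

No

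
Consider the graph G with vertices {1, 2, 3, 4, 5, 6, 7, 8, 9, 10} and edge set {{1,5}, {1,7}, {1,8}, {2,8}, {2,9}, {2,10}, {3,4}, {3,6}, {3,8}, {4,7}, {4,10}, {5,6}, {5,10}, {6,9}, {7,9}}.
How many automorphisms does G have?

G is 3-regular on 10 vertices with no triangles and no 4-cycles (girth 5): this is the Petersen graph. Viewing the Petersen graph as the Kneser graph K(5,2) — vertices are 2-subsets of {1,…,5}, edges join disjoint pairs — its automorphisms are exactly the permutations of the 5-element set, so Aut ≅ S_5 of order 120.

120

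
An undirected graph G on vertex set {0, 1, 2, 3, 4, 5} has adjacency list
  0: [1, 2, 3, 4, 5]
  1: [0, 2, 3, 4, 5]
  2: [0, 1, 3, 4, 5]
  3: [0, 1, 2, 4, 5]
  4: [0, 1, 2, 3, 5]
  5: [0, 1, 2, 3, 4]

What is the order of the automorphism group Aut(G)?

Every vertex has degree 5, so G is the complete graph K_6. Every bijection on the vertex set is an automorphism of K_6; hence Aut(K_6) ≅ S_6, order 720.

720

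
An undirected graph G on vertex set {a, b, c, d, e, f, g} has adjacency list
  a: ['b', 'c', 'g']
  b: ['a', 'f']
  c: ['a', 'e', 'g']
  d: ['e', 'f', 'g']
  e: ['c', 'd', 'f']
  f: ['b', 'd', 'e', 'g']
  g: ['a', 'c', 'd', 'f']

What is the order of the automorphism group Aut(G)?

1

The degree sequence is [3, 2, 3, 3, 3, 4, 4]. Checking the degree-preserving permutations of the vertex set shows that none except the identity preserves every edge, so Aut(G) is trivial.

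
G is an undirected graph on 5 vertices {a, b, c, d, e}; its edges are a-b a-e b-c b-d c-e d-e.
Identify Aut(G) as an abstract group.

S_2 × S_3

The vertices split by degree into {b, e} (degree 3) and {a, c, d} (degree 2); every edge runs between the two parts, so G is the complete bipartite graph K_{2,3}. Automorphisms preserve the bipartition setwise (since the parts differ in size) and act as S_2 × S_3 within it; |Aut| = 12.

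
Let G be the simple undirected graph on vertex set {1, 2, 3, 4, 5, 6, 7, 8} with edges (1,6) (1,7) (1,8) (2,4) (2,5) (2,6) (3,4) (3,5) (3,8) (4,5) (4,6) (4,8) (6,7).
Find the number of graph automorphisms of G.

1

The degree sequence is [3, 3, 3, 5, 3, 4, 2, 3]. Checking the degree-preserving permutations of the vertex set shows that none except the identity preserves every edge, so Aut(G) is trivial.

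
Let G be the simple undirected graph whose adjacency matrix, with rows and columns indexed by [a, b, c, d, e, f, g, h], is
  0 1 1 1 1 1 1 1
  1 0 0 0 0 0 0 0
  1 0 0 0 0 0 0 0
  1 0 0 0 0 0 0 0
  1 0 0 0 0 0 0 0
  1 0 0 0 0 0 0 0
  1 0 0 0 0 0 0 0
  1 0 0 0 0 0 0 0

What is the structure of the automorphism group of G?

the symmetric group on 7 letters

Vertex a has degree 7 and every other vertex has degree 1, so G is the star K_{1,7} with centre a. Any automorphism fixes the centre and permutes the 7 leaves freely, so Aut(G) ≅ S_7 of order 7! = 5040.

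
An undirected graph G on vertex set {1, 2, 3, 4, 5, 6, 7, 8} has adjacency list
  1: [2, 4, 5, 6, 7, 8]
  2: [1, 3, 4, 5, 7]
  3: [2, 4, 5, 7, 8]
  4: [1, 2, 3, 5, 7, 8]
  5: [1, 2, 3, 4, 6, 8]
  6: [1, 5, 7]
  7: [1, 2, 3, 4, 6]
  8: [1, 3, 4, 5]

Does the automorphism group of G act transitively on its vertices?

No

Vertex 6 is the only vertex of degree 3, so every automorphism fixes it; G is not vertex-transitive.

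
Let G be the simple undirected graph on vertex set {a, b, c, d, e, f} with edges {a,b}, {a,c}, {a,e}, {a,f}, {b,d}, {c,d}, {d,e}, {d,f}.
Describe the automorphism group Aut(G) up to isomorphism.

S_2 × S_4

The vertices split by degree into {a, d} (degree 4) and {b, c, e, f} (degree 2); every edge runs between the two parts, so G is the complete bipartite graph K_{2,4}. The parts have unequal sizes, so no automorphism swaps them; each part is permuted independently, giving S_2 × S_4 of order 2!·4! = 48.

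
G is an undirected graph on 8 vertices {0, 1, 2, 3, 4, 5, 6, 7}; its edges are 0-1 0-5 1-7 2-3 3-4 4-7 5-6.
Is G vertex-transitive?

Automorphisms preserve degree, but G has vertices of degree 1 and vertices of degree 2; no automorphism maps one to the other, so G is not vertex-transitive.

No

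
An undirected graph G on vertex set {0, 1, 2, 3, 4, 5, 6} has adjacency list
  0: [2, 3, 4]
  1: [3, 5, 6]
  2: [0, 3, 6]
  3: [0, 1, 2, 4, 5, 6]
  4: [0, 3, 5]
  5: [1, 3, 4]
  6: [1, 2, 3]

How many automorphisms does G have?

12

Vertex 3 is the unique vertex of degree 6; the remaining 6 vertices each have degree 3 and induce a cycle, so G is the wheel on 7 vertices with hub 3. With the hub fixed, the remaining symmetry is that of the rim cycle C_6, giving the dihedral group D_6.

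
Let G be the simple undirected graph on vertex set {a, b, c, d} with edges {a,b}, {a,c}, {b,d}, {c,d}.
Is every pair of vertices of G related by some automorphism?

Yes

Every vertex has degree 2 and the graph is connected, so G is the 4-cycle C_4. C_4 has 4 rotations and 4 reflections, so Aut(C_4) ≅ D_4 of order 8. This group acts transitively on the 4 vertices.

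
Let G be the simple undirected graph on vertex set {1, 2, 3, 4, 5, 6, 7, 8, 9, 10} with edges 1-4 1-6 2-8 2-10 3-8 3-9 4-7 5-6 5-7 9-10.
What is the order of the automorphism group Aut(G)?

G has two connected components, {1, 4, 5, 6, 7} and {2, 3, 8, 9, 10}; each is 2-regular, so G = C_5 ⊔ C_5. With two isomorphic components, Aut(G) = Aut(C_5) ≀ S_2 = (D_5 × D_5) ⋊ Z_2: permute each cycle by D_5, then optionally swap the two cycles. Order 2·(2·5)² = 200.

200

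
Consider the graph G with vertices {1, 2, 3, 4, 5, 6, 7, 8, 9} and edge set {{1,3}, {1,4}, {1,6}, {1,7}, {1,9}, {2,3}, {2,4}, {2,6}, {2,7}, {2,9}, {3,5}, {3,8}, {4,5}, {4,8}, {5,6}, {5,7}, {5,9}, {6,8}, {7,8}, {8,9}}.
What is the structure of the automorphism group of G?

S_4 × S_5

The vertices split by degree into {1, 2, 5, 8} (degree 5) and {3, 4, 6, 7, 9} (degree 4); every edge runs between the two parts, so G is the complete bipartite graph K_{4,5}. The parts have unequal sizes, so no automorphism swaps them; each part is permuted independently, giving S_4 × S_5 of order 4!·5! = 2880.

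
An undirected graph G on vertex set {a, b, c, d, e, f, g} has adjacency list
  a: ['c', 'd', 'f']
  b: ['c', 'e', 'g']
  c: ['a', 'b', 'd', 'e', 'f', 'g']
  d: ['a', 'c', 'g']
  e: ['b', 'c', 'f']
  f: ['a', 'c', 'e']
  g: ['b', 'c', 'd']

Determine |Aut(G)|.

12

Vertex c is the unique vertex of degree 6; the remaining 6 vertices each have degree 3 and induce a cycle, so G is the wheel on 7 vertices with hub c. With the hub fixed, the remaining symmetry is that of the rim cycle C_6, giving the dihedral group D_6.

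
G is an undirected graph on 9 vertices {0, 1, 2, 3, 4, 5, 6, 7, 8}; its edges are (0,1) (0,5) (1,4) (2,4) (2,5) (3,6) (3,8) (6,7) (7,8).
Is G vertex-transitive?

No

G has two connected components, {0, 1, 2, 4, 5} and {3, 6, 7, 8}; each is 2-regular, so G = C_5 ⊔ C_4. The orbit of 0 under Aut(G) is {0, 1, 2, 4, 5}, which does not contain 3, so G is not vertex-transitive.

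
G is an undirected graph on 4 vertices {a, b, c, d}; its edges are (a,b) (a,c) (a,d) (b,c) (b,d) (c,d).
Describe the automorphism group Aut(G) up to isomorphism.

S_4

All 4 vertices are pairwise adjacent: G = K_4. Any permutation of the 4 vertices preserves K_4, so Aut(K_4) = S_4 of order 4! = 24.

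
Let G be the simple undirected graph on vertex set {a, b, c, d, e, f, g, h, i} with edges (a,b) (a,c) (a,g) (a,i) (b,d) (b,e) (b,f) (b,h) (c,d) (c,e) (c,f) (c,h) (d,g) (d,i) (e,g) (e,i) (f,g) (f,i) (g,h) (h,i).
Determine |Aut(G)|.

2880

The vertices split by degree into {b, c, g, i} (degree 5) and {a, d, e, f, h} (degree 4); every edge runs between the two parts, so G is the complete bipartite graph K_{4,5}. Automorphisms preserve the bipartition setwise (since the parts differ in size) and act as S_5 × S_4 within it; |Aut| = 2880.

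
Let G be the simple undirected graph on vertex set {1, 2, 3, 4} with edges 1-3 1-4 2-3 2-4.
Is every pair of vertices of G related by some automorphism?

Yes

Every vertex has degree 2 and the graph is connected, so G is the 4-cycle C_4. C_4 has 4 rotations and 4 reflections, so Aut(C_4) ≅ D_4 of order 8. Under this action every vertex can be carried to every other, so G is vertex-transitive.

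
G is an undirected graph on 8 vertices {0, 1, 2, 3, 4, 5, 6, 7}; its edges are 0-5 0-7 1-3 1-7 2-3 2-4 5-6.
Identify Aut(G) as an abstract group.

the cyclic group of order 2

The degree sequence is [2, 2, 2, 2, 1, 2, 1, 2]; the two degree-1 vertices 4 and 6 are the ends of a path, so G = P_8. The only nontrivial automorphism of a path is the end-to-end reflection, so Aut(G) ≅ Z_2.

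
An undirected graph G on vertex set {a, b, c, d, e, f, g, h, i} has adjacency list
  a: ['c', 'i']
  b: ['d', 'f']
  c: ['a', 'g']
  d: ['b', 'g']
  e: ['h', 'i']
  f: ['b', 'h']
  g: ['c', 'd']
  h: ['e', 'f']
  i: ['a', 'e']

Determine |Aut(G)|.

G is 2-regular and connected on 9 vertices, i.e. the cycle C_9. The automorphisms of the 9-cycle are exactly the symmetries of a regular 9-gon: the dihedral group D_9, |D_9| = 18.

18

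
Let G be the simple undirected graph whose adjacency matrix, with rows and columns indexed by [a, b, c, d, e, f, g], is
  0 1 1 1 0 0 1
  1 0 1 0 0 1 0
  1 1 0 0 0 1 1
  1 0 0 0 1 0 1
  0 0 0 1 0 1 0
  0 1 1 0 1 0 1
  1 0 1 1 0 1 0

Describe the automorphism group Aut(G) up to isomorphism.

1

The degree sequence is [4, 3, 4, 3, 2, 4, 4]. Checking the degree-preserving permutations of the vertex set shows that none except the identity preserves every edge, so Aut(G) is trivial.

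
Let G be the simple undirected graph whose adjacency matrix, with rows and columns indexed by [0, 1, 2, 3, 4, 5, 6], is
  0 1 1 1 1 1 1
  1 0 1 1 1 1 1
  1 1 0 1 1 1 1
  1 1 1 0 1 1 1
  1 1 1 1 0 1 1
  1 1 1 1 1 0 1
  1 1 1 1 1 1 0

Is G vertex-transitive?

Yes

Every vertex has degree 6, so G is the complete graph K_7. Every bijection on the vertex set is an automorphism of K_7; hence Aut(K_7) ≅ S_7, order 5040. This group acts transitively on the 7 vertices.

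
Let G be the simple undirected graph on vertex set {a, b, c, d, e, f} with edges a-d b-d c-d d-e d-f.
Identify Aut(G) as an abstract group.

the symmetric group on 5 letters

Vertex d has degree 5 and every other vertex has degree 1, so G is the star K_{1,5} with centre d. The 5 leaves are pairwise interchangeable while the centre is fixed, giving Aut(G) = S_5.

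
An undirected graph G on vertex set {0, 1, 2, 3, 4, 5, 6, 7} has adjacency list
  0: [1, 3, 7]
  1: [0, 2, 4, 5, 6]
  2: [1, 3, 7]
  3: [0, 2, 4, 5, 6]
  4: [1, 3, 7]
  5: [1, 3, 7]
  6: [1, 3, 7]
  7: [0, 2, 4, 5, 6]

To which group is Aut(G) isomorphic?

The vertices split by degree into {1, 3, 7} (degree 5) and {0, 2, 4, 5, 6} (degree 3); every edge runs between the two parts, so G is the complete bipartite graph K_{3,5}. Automorphisms preserve the bipartition setwise (since the parts differ in size) and act as S_3 × S_5 within it; |Aut| = 720.

S_3 × S_5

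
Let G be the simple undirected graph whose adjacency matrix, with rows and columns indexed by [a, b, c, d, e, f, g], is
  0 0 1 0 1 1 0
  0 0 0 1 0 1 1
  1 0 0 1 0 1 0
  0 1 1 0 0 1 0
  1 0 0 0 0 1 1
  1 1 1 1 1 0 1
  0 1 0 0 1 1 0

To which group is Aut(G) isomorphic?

D_6

Vertex f is the unique vertex of degree 6; the remaining 6 vertices each have degree 3 and induce a cycle, so G is the wheel on 7 vertices with hub f. With the hub fixed, the remaining symmetry is that of the rim cycle C_6, giving the dihedral group D_6.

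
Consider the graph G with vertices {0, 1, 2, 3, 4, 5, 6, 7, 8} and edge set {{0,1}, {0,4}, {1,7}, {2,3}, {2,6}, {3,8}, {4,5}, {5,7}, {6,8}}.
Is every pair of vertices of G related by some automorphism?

G has two connected components, {0, 1, 4, 5, 7} and {2, 3, 6, 8}; each is 2-regular, so G = C_5 ⊔ C_4. The orbit of 0 under Aut(G) is {0, 1, 4, 5, 7}, which does not contain 2, so G is not vertex-transitive.

No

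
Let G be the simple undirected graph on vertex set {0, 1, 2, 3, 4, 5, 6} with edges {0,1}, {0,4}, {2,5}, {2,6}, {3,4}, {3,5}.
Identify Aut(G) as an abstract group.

The degree sequence is [2, 1, 2, 2, 2, 2, 1]; the two degree-1 vertices 1 and 6 are the ends of a path, so G = P_7. The only nontrivial automorphism of a path is the end-to-end reflection, so Aut(G) ≅ Z_2.

C_2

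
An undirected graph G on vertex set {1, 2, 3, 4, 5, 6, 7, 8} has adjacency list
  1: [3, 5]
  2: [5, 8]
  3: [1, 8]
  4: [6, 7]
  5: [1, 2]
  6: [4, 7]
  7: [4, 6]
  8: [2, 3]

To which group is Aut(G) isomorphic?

G has two connected components, {1, 2, 3, 5, 8} and {4, 6, 7}; each is 2-regular, so G = C_5 ⊔ C_3. No automorphism exchanges components of different sizes, hence Aut(G) is the direct product D_3 × D_5, order 60.

D_3 × D_5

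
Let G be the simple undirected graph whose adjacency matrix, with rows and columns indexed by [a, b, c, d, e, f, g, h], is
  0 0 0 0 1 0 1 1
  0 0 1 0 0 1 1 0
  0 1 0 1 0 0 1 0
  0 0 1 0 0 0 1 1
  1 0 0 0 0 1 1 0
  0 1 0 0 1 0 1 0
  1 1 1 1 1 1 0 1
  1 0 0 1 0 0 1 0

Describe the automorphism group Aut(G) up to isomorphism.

the dihedral group of order 14

Vertex g is the unique vertex of degree 7; the remaining 7 vertices each have degree 3 and induce a cycle, so G is the wheel on 8 vertices with hub g. With the hub fixed, the remaining symmetry is that of the rim cycle C_7, giving the dihedral group D_7.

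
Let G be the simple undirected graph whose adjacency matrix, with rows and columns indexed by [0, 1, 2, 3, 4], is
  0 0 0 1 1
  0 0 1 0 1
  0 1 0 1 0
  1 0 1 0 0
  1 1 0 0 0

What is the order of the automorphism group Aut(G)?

10

Every vertex has degree 2 and the graph is connected, so G is the 5-cycle C_5. C_5 has 5 rotations and 5 reflections, so Aut(C_5) ≅ D_5 of order 10.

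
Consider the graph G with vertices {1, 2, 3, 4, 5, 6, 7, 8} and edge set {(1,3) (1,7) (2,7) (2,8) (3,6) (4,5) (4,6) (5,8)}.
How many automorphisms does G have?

16

Every vertex has degree 2 and the graph is connected, so G is the 8-cycle C_8. The automorphisms of the 8-cycle are exactly the symmetries of a regular 8-gon: the dihedral group D_8, |D_8| = 16.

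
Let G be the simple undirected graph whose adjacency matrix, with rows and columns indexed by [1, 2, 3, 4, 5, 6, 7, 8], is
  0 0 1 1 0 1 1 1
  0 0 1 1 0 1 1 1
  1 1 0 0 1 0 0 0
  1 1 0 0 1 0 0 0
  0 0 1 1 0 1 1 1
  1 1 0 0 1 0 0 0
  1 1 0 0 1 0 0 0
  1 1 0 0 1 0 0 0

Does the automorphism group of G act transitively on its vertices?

No

Automorphisms preserve degree, but G has vertices of degree 3 and vertices of degree 5; no automorphism maps one to the other, so G is not vertex-transitive.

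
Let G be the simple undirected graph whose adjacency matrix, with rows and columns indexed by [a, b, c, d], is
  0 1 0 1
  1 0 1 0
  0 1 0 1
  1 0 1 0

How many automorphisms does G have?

G is 2-regular and connected on 4 vertices, i.e. the cycle C_4. The automorphisms of the 4-cycle are exactly the symmetries of a regular 4-gon: the dihedral group D_4, |D_4| = 8.

8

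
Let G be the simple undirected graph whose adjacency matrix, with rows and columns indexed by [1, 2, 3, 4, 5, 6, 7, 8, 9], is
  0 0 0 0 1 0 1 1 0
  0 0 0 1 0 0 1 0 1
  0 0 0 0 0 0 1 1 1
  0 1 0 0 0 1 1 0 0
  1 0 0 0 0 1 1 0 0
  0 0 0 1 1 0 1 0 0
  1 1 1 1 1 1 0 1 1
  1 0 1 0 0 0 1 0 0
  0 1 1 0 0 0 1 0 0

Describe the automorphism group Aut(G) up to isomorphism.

Vertex 7 is the unique vertex of degree 8; the remaining 8 vertices each have degree 3 and induce a cycle, so G is the wheel on 9 vertices with hub 7. Every automorphism fixes the hub and acts on the rim 8-cycle, so Aut(G) ≅ Aut(C_8) = D_8 of order 16.

D_8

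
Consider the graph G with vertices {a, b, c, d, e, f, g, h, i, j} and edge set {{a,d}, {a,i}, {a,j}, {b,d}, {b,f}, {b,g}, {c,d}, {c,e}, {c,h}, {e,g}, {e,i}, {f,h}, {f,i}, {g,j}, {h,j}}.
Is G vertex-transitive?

G is 3-regular on 10 vertices with no triangles and no 4-cycles (girth 5): this is the Petersen graph. It is a classical fact that the Petersen graph has automorphism group S_5 (order 120), arising from its description as the Kneser graph K(5,2). Under this action every vertex can be carried to every other, so G is vertex-transitive.

Yes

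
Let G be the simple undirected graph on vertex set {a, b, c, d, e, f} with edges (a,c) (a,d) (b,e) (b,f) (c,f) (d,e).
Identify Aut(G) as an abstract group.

G is 2-regular and connected on 6 vertices, i.e. the cycle C_6. The automorphisms of the 6-cycle are exactly the symmetries of a regular 6-gon: the dihedral group D_6, |D_6| = 12.

D_6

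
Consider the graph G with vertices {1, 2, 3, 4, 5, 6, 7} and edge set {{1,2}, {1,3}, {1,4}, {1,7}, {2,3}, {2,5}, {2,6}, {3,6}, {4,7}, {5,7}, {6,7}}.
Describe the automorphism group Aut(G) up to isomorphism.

The degree sequence is [4, 4, 3, 2, 2, 3, 4]. Checking the degree-preserving permutations of the vertex set shows that none except the identity preserves every edge, so Aut(G) is trivial.

{e}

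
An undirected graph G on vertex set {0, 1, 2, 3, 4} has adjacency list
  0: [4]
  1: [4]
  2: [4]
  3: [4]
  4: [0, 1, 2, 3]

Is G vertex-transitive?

Vertex 4 is the only vertex of degree 4, so every automorphism fixes it; G is not vertex-transitive.

No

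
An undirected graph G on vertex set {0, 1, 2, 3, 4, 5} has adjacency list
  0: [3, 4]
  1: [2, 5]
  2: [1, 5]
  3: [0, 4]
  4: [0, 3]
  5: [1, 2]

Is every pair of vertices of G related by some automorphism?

G has two connected components, {1, 2, 5} and {0, 3, 4}; each is 2-regular, so G = C_3 ⊔ C_3. With two isomorphic components, Aut(G) = Aut(C_3) ≀ S_2 = (D_3 × D_3) ⋊ Z_2: permute each cycle by D_3, then optionally swap the two cycles. Order 2·(2·3)² = 72. This group acts transitively on the 6 vertices.

Yes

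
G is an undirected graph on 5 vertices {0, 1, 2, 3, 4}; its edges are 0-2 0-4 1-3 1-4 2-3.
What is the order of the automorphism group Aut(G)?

G is 2-regular and connected on 5 vertices, i.e. the cycle C_5. C_5 has 5 rotations and 5 reflections, so Aut(C_5) ≅ D_5 of order 10.

10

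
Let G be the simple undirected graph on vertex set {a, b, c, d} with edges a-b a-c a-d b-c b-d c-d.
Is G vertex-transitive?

Yes

All 4 vertices are pairwise adjacent: G = K_4. Every bijection on the vertex set is an automorphism of K_4; hence Aut(K_4) ≅ S_4, order 24. Under this action every vertex can be carried to every other, so G is vertex-transitive.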